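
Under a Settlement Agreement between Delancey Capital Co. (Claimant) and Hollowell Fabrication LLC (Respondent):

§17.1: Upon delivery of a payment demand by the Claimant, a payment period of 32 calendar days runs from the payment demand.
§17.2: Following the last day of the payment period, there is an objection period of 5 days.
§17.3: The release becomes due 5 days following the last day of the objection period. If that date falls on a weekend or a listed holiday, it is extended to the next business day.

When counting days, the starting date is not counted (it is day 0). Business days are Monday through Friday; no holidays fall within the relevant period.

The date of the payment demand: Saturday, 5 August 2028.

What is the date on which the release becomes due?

The last day of the payment period: 32 calendar days after 5 August 2028 is 6 September 2028.
Adding 5 calendar days to 6 September 2028 gives 11 September 2028, which is the last day of the objection period.
The date on which the release becomes due: 11 September 2028 + 5 days = 16 September 2028. That falls on a Saturday, so it rolls to the next business day, Monday, 18 September 2028.

18 September 2028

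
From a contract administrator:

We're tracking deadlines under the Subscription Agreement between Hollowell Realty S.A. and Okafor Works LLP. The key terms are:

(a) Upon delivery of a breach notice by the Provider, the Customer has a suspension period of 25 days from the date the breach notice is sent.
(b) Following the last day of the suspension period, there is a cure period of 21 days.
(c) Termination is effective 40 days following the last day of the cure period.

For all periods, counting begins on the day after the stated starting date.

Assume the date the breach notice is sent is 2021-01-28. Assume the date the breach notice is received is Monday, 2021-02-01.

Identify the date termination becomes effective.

2021-04-24

The last day of the suspension period: 2021-01-28 + 25 days = 2021-02-22.
The last day of the cure period: 21 calendar days after 2021-02-22 is 2021-03-15.
Adding 40 calendar days to 2021-03-15 gives 2021-04-24, which is the date termination becomes effective.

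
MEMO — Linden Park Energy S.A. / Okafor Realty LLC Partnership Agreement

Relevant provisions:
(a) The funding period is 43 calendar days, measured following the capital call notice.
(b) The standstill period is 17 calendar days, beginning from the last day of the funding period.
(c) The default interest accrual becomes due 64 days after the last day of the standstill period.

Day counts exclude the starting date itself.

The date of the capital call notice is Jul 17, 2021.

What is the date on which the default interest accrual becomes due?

The last day of the funding period: Jul 17, 2021 + 43 days = Aug 29, 2021.
The last day of the standstill period: 17 calendar days after Aug 29, 2021 is Sep 15, 2021.
The date on which the default interest accrual becomes due: Sep 15, 2021 + 64 days = Nov 18, 2021.

Nov 18, 2021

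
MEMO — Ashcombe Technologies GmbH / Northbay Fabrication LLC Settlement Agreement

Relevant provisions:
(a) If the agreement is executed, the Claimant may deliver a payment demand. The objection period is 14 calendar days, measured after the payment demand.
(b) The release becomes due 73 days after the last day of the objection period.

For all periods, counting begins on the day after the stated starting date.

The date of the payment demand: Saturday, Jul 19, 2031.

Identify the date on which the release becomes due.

Oct 14, 2031

Adding 14 calendar days to Jul 19, 2031 gives Aug 2, 2031, which is the last day of the objection period.
The date on which the release becomes due: 73 calendar days after Aug 2, 2031 is Oct 14, 2031.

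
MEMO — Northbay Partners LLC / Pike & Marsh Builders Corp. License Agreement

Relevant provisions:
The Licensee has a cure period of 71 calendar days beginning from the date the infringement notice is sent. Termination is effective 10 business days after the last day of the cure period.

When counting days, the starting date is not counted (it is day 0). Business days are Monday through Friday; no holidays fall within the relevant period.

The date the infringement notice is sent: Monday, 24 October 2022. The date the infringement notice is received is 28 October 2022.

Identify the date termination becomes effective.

The last day of the cure period: 24 October 2022 + 71 days = 3 January 2023.
The date termination becomes effective: 10 business days after Tuesday, 3 January 2023, skipping weekends — Jan 4, Jan 5, Jan 6, Jan 9, Jan 10, Jan 11, Jan 12, Jan 13, Jan 16, Jan 17 — lands on Tuesday, 17 January 2023.

17 January 2023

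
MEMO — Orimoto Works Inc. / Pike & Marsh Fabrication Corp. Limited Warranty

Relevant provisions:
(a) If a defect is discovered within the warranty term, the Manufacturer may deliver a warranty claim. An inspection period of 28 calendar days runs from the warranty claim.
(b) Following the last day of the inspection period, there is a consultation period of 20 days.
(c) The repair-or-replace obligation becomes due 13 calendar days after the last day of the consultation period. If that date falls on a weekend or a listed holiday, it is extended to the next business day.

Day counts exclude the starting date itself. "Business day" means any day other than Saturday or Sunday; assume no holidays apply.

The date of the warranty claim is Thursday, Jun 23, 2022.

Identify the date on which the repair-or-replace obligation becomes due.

The last day of the inspection period: Jun 23, 2022 + 28 days = Jul 21, 2022.
The last day of the consultation period: Jul 21, 2022 + 20 days = Aug 10, 2022.
The date on which the repair-or-replace obligation becomes due: Aug 10, 2022 + 13 days = Aug 23, 2022. Aug 23, 2022 is a Tuesday, so no roll-forward applies.

Aug 23, 2022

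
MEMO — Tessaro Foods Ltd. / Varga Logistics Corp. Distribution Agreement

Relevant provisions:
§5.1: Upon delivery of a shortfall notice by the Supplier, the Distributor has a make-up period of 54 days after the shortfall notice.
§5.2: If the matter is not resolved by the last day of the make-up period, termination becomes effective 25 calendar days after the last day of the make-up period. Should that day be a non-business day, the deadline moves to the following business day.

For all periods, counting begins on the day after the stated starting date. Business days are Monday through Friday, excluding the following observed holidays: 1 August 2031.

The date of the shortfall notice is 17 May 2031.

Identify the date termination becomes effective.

Adding 54 calendar days to 17 May 2031 gives 10 July 2031, which is the last day of the make-up period.
The date termination becomes effective: 25 calendar days after 10 July 2031 is 4 August 2031. 4 August 2031 is a Monday and is not a listed holiday, so no roll-forward applies.

4 August 2031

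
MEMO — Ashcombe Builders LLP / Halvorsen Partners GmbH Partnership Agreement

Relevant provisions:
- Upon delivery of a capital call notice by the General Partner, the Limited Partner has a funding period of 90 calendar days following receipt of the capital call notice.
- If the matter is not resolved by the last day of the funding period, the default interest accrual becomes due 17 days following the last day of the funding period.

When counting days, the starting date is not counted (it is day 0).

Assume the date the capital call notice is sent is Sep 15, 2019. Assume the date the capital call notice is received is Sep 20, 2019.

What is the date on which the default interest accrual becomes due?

Adding 90 calendar days to Sep 20, 2019 gives Dec 19, 2019, which is the last day of the funding period.
The date on which the default interest accrual becomes due: 17 calendar days after Dec 19, 2019 is Jan 5, 2020.

Jan 5, 2020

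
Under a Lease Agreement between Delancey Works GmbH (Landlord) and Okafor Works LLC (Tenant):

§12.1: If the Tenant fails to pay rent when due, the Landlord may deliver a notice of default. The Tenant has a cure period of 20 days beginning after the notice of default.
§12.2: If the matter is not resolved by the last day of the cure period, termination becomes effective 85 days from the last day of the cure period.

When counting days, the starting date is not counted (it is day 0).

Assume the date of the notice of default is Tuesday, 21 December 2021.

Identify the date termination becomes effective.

5 April 2022

Adding 20 calendar days to 21 December 2021 gives 10 January 2022, which is the last day of the cure period.
The date termination becomes effective: 85 calendar days after 10 January 2022 is 5 April 2022.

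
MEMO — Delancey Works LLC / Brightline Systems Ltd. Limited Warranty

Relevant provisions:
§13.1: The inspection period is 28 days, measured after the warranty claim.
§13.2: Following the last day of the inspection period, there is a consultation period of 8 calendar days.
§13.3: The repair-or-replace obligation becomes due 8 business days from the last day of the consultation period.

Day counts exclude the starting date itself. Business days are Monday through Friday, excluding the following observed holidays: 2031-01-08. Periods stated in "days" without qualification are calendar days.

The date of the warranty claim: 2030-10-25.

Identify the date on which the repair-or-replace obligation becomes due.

The last day of the inspection period: 2030-10-25 + 28 days = 2030-11-22.
The last day of the consultation period: 8 calendar days after 2030-11-22 is 2030-11-30.
From Saturday, 2030-11-30, 8 business days (Dec 2, Dec 3, Dec 4, Dec 5, Dec 6, Dec 9, Dec 10, Dec 11, skipping weekends) brings us to Wednesday, 2030-12-11, which is the date on which the repair-or-replace obligation becomes due.

2030-12-11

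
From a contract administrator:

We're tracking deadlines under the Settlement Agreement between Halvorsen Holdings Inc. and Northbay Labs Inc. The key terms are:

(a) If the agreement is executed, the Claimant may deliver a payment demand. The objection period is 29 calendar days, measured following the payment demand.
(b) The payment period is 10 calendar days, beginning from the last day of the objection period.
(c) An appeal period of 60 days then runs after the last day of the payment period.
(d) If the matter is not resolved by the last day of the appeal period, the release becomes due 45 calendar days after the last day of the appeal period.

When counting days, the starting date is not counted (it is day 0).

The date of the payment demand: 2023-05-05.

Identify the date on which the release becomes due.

The last day of the objection period: 29 calendar days after 2023-05-05 is 2023-06-03.
The last day of the payment period: 10 calendar days after 2023-06-03 is 2023-06-13.
The last day of the appeal period: 60 calendar days after 2023-06-13 is 2023-08-12.
The date on which the release becomes due: 45 calendar days after 2023-08-12 is 2023-09-26.

2023-09-26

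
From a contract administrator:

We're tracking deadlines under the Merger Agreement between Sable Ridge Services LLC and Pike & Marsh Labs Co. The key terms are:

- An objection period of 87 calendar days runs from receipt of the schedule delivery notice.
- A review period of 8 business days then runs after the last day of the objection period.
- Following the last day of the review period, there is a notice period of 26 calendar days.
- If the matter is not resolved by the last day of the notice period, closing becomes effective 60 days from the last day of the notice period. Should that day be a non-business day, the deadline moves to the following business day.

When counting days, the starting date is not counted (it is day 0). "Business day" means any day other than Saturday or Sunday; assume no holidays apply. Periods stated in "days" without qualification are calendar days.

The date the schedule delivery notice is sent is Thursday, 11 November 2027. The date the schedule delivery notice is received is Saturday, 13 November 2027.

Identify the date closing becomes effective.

Adding 87 calendar days to 13 November 2027 gives 8 February 2028, which is the last day of the objection period.
The last day of the review period: counting 8 business days from Tuesday, 8 February 2028 (Feb 9, Feb 10, Feb 11, Feb 14, Feb 15, Feb 16, Feb 17, Feb 18, skipping weekends) reaches Friday, 18 February 2028.
The last day of the notice period: 18 February 2028 + 26 days = 15 March 2028.
The date closing becomes effective: 60 calendar days after 15 March 2028 is 14 May 2028. That falls on a Sunday, so it rolls to the next business day, Monday, 15 May 2028.

15 May 2028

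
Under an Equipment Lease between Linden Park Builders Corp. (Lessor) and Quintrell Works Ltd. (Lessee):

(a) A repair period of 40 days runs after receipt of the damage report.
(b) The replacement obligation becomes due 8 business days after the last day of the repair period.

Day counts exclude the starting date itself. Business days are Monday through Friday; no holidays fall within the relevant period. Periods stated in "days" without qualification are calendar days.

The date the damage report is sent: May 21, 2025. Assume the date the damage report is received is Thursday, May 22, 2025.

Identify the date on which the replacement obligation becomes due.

Adding 40 calendar days to May 22, 2025 gives July 1, 2025, which is the last day of the repair period.
From Tuesday, July 1, 2025, 8 business days (Jul 2, Jul 3, Jul 4, Jul 7, Jul 8, Jul 9, Jul 10, Jul 11, skipping weekends) brings us to Friday, July 11, 2025, which is the date on which the replacement obligation becomes due.

July 11, 2025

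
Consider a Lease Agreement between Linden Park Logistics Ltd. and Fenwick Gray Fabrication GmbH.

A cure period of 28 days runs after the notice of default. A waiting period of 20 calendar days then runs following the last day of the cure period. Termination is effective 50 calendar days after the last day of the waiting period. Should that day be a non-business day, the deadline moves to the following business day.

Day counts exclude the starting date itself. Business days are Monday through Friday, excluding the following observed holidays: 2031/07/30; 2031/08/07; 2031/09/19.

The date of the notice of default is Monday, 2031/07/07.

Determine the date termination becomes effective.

The last day of the cure period: 28 calendar days after 2031/07/07 is 2031/08/04.
Adding 20 calendar days to 2031/08/04 gives 2031/08/24, which is the last day of the waiting period.
The date termination becomes effective: 2031/08/24 + 50 days = 2031/10/13. 2031/10/13 is a Monday and is not a listed holiday, so no roll-forward applies.

2031/10/13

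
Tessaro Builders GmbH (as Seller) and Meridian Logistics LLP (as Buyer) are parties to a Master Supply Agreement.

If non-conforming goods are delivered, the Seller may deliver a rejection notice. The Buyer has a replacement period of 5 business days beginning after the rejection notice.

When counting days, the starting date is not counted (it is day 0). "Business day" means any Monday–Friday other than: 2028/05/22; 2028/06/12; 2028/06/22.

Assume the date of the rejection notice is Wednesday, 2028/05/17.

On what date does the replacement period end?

2028/05/25

The last day of the replacement period: counting 5 business days from Wednesday, 2028/05/17 (May 18, May 19, May 23, May 24, May 25, skipping weekends and the listed holiday on May 22) reaches Thursday, 2028/05/25.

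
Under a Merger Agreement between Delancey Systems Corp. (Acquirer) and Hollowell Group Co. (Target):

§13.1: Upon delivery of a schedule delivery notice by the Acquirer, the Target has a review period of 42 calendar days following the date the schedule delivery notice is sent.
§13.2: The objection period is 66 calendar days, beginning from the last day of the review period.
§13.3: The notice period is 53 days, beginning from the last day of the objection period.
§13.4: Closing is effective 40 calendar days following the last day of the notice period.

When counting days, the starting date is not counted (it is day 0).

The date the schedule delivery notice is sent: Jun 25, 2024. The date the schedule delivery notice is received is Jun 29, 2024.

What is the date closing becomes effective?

The last day of the review period: Jun 25, 2024 + 42 days = Aug 6, 2024.
The last day of the objection period: 66 calendar days after Aug 6, 2024 is Oct 11, 2024.
Adding 53 calendar days to Oct 11, 2024 gives Dec 3, 2024, which is the last day of the notice period.
Adding 40 calendar days to Dec 3, 2024 gives Jan 12, 2025, which is the date closing becomes effective.

Jan 12, 2025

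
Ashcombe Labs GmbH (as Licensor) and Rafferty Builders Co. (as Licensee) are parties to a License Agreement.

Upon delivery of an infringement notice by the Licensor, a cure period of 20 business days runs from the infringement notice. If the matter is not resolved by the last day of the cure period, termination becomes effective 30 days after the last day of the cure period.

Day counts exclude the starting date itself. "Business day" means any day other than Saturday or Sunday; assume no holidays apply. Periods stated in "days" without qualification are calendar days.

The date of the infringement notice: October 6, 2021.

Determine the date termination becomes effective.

December 3, 2021

From Wednesday, October 6, 2021, 20 business days (Oct 7, Oct 8, Oct 11, Oct 12, …, Nov 1, Nov 2, Nov 3, skipping weekends) brings us to Wednesday, November 3, 2021, which is the last day of the cure period.
The date termination becomes effective: November 3, 2021 + 30 days = December 3, 2021.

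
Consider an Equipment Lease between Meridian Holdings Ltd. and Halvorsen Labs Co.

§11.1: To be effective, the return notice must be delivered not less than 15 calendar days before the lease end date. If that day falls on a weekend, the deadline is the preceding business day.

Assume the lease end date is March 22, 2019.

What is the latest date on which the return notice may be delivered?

March 7, 2019

Counting back 15 calendar days from March 22, 2019 gives March 7, 2019. That is a Thursday, so no adjustment is needed.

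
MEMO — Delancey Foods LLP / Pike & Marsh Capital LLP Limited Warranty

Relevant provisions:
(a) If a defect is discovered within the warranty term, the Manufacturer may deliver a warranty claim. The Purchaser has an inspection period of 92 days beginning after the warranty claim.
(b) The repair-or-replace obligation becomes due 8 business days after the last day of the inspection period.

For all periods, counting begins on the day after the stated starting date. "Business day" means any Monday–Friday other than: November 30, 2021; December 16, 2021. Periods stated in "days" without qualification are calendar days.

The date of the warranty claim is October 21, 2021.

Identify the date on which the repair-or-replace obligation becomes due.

February 2, 2022

Adding 92 calendar days to October 21, 2021 gives January 21, 2022, which is the last day of the inspection period.
The date on which the repair-or-replace obligation becomes due: counting 8 business days from Friday, January 21, 2022 (Jan 24, Jan 25, Jan 26, Jan 27, Jan 28, Jan 31, Feb 1, Feb 2, skipping weekends) reaches Wednesday, February 2, 2022.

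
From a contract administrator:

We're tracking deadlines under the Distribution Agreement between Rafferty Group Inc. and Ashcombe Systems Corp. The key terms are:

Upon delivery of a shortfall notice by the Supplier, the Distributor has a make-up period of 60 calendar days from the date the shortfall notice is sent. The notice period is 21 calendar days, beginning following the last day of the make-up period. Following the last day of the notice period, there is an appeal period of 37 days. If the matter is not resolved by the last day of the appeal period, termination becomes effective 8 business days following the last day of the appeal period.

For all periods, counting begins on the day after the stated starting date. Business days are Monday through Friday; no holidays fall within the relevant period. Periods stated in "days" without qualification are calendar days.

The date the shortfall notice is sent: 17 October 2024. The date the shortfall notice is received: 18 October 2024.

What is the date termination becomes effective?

24 February 2025

The last day of the make-up period: 17 October 2024 + 60 days = 16 December 2024.
The last day of the notice period: 21 calendar days after 16 December 2024 is 6 January 2025.
The last day of the appeal period: 37 calendar days after 6 January 2025 is 12 February 2025.
The date termination becomes effective: counting 8 business days from Wednesday, 12 February 2025 (Feb 13, Feb 14, Feb 17, Feb 18, Feb 19, Feb 20, Feb 21, Feb 24, skipping weekends) reaches Monday, 24 February 2025.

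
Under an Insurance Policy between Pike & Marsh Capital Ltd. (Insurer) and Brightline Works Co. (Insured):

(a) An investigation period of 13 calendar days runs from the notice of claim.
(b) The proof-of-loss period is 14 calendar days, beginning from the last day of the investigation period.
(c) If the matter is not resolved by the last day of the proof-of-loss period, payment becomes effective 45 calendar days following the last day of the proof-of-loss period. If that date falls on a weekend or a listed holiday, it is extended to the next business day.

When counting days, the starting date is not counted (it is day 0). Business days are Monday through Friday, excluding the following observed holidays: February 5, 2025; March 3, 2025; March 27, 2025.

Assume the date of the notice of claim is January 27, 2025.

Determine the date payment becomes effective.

The last day of the investigation period: January 27, 2025 + 13 days = February 9, 2025.
The last day of the proof-of-loss period: 14 calendar days after February 9, 2025 is February 23, 2025.
The date payment becomes effective: 45 calendar days after February 23, 2025 is April 9, 2025. April 9, 2025 is a Wednesday and is not a listed holiday, so no roll-forward applies.

April 9, 2025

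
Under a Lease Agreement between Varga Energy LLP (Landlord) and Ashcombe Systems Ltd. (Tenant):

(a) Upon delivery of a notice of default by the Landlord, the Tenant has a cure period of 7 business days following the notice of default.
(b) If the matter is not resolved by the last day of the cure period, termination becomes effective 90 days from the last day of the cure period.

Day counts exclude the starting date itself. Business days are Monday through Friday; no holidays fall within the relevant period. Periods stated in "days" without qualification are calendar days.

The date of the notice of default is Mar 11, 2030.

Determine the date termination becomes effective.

The last day of the cure period: counting 7 business days from Monday, Mar 11, 2030 (Mar 12, Mar 13, Mar 14, Mar 15, Mar 18, Mar 19, Mar 20, skipping weekends) reaches Wednesday, Mar 20, 2030.
Adding 90 calendar days to Mar 20, 2030 gives Jun 18, 2030, which is the date termination becomes effective.

Jun 18, 2030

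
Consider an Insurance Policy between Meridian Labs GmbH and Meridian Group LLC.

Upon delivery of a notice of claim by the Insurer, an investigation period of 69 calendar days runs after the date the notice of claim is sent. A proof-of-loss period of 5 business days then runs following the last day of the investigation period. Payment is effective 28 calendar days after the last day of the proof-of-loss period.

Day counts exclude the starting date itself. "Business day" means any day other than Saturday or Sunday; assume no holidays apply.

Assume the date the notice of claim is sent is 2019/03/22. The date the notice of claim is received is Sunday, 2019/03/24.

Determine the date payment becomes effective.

2019/07/04

Adding 69 calendar days to 2019/03/22 gives 2019/05/30, which is the last day of the investigation period.
The last day of the proof-of-loss period: counting 5 business days from Thursday, 2019/05/30 (May 31, Jun 3, Jun 4, Jun 5, Jun 6, skipping weekends) reaches Thursday, 2019/06/06.
The date payment becomes effective: 28 calendar days after 2019/06/06 is 2019/07/04.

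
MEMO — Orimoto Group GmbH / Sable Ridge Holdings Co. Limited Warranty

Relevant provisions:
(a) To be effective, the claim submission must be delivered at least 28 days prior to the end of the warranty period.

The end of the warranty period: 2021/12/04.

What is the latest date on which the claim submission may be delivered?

2021/11/06

Counting back 28 calendar days from 2021/12/04 gives 2021/11/06.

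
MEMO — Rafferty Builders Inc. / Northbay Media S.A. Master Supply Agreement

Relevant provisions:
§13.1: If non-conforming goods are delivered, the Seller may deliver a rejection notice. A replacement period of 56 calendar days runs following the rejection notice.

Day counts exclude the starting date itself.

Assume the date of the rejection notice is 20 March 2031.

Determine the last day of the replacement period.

15 May 2031

Adding 56 calendar days to 20 March 2031 gives 15 May 2031, which is the last day of the replacement period.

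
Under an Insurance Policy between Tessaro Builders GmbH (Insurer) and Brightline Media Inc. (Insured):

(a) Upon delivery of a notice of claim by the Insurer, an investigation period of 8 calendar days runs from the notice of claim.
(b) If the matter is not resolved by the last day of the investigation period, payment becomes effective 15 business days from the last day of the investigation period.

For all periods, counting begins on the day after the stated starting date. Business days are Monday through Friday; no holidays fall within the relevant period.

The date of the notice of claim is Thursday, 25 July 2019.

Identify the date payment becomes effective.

Adding 8 calendar days to 25 July 2019 gives 2 August 2019, which is the last day of the investigation period.
From Friday, 2 August 2019, 15 business days (Aug 5, Aug 6, Aug 7, Aug 8, …, Aug 21, Aug 22, Aug 23, skipping weekends) brings us to Friday, 23 August 2019, which is the date payment becomes effective.

23 August 2019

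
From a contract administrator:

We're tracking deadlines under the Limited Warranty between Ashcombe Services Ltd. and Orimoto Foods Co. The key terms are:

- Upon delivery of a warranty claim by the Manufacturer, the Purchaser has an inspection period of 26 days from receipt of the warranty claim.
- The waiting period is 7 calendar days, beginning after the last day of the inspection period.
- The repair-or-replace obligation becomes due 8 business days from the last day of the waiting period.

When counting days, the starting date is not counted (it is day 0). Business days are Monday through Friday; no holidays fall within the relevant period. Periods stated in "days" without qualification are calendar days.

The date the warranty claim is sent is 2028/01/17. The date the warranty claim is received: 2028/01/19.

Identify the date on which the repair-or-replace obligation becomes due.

The last day of the inspection period: 26 calendar days after 2028/01/19 is 2028/02/14.
Adding 7 calendar days to 2028/02/14 gives 2028/02/21, which is the last day of the waiting period.
The date on which the repair-or-replace obligation becomes due: counting 8 business days from Monday, 2028/02/21 (Feb 22, Feb 23, Feb 24, Feb 25, Feb 28, Feb 29, Mar 1, Mar 2, skipping weekends) reaches Thursday, 2028/03/02.

2028/03/02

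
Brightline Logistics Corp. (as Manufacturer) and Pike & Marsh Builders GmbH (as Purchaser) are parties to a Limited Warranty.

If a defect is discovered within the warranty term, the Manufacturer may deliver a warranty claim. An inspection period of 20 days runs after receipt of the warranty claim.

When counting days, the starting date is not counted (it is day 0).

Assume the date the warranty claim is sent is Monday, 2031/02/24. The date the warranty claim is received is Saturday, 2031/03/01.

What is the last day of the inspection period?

2031/03/21

The last day of the inspection period: 2031/03/01 + 20 days = 2031/03/21.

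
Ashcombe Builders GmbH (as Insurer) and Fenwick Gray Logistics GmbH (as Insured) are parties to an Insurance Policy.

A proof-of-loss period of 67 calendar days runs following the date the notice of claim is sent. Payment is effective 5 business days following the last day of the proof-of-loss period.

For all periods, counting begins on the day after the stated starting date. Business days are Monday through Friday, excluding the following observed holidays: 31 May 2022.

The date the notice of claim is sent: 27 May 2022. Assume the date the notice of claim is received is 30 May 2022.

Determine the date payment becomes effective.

9 August 2022

The last day of the proof-of-loss period: 67 calendar days after 27 May 2022 is 2 August 2022.
The date payment becomes effective: counting 5 business days from Tuesday, 2 August 2022 (Aug 3, Aug 4, Aug 5, Aug 8, Aug 9, skipping weekends) reaches Tuesday, 9 August 2022.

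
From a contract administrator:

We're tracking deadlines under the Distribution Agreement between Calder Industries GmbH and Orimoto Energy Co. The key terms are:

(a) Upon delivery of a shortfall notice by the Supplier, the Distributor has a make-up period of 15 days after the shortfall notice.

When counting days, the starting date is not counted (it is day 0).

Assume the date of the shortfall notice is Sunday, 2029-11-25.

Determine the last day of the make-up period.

2029-12-10

The last day of the make-up period: 15 calendar days after 2029-11-25 is 2029-12-10.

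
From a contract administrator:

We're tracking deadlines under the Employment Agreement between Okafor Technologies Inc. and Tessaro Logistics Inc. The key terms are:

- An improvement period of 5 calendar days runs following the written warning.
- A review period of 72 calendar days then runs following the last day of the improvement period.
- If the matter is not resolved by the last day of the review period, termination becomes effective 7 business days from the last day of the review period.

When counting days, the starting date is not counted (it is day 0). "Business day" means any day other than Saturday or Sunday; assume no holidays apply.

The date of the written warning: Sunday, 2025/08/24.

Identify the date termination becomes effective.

2025/11/18

Adding 5 calendar days to 2025/08/24 gives 2025/08/29, which is the last day of the improvement period.
Adding 72 calendar days to 2025/08/29 gives 2025/11/09, which is the last day of the review period.
The date termination becomes effective: counting 7 business days from Sunday, 2025/11/09 (Nov 10, Nov 11, Nov 12, Nov 13, Nov 14, Nov 17, Nov 18, skipping weekends) reaches Tuesday, 2025/11/18.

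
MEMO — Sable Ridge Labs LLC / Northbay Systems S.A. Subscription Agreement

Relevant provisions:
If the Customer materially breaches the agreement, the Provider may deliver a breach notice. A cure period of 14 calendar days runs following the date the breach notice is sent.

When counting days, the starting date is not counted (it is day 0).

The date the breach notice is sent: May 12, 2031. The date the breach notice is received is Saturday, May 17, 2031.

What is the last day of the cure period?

The last day of the cure period: 14 calendar days after May 12, 2031 is May 26, 2031.

May 26, 2031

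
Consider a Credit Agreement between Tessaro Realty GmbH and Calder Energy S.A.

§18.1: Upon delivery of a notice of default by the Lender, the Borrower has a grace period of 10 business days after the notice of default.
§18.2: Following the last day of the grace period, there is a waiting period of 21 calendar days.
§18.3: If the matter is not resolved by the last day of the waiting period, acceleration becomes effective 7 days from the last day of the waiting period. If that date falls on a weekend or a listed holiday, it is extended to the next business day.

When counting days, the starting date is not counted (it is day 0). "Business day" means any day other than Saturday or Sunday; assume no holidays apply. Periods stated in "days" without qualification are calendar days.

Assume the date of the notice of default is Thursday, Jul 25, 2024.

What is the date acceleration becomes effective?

From Thursday, Jul 25, 2024, 10 business days (Jul 26, Jul 29, Jul 30, Jul 31, Aug 1, Aug 2, Aug 5, Aug 6, Aug 7, Aug 8, skipping weekends) brings us to Thursday, Aug 8, 2024, which is the last day of the grace period.
The last day of the waiting period: 21 calendar days after Aug 8, 2024 is Aug 29, 2024.
Adding 7 calendar days to Aug 29, 2024 gives Sep 5, 2024, which is the date acceleration becomes effective. Sep 5, 2024 is a Thursday, so no roll-forward applies.

Sep 5, 2024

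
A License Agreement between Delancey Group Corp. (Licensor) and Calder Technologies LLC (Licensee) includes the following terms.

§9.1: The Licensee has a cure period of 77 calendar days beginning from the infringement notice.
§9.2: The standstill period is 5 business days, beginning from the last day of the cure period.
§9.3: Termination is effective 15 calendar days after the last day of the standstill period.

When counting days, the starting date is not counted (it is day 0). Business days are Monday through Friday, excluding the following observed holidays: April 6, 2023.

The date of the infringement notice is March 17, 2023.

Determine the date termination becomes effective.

The last day of the cure period: 77 calendar days after March 17, 2023 is June 2, 2023.
The last day of the standstill period: 5 business days after Friday, June 2, 2023, skipping weekends — Jun 5, Jun 6, Jun 7, Jun 8, Jun 9 — lands on Friday, June 9, 2023.
The date termination becomes effective: June 9, 2023 + 15 days = June 24, 2023.

June 24, 2023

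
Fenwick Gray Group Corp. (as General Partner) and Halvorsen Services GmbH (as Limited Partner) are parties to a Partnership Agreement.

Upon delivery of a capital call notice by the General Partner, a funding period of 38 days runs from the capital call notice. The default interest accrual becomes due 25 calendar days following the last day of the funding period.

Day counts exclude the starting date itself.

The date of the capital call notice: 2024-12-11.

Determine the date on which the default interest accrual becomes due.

The last day of the funding period: 2024-12-11 + 38 days = 2025-01-18.
Adding 25 calendar days to 2025-01-18 gives 2025-02-12, which is the date on which the default interest accrual becomes due.

2025-02-12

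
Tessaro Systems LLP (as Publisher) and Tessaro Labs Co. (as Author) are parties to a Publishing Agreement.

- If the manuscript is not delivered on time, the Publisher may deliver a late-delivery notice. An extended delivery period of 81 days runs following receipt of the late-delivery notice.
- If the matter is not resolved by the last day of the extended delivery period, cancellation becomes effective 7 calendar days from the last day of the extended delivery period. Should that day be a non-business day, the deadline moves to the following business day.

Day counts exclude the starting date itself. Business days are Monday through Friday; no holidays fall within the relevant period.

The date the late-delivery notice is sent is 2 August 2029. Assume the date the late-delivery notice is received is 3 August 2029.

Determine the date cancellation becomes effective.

Adding 81 calendar days to 3 August 2029 gives 23 October 2029, which is the last day of the extended delivery period.
The date cancellation becomes effective: 7 calendar days after 23 October 2029 is 30 October 2029. 30 October 2029 is a Tuesday, so no roll-forward applies.

30 October 2029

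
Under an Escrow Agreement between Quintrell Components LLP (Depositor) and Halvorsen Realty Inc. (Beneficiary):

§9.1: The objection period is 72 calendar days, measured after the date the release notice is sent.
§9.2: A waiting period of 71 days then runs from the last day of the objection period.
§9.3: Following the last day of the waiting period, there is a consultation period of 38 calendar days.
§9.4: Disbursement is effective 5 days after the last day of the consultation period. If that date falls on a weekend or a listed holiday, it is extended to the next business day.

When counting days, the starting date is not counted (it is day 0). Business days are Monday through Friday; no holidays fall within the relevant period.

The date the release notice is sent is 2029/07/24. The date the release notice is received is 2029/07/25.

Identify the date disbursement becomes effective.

The last day of the objection period: 72 calendar days after 2029/07/24 is 2029/10/04.
The last day of the waiting period: 71 calendar days after 2029/10/04 is 2029/12/14.
The last day of the consultation period: 2029/12/14 + 38 days = 2030/01/21.
The date disbursement becomes effective: 5 calendar days after 2030/01/21 is 2030/01/26. That falls on a Saturday, so it rolls to the next business day, Monday, 2030/01/28.

2030/01/28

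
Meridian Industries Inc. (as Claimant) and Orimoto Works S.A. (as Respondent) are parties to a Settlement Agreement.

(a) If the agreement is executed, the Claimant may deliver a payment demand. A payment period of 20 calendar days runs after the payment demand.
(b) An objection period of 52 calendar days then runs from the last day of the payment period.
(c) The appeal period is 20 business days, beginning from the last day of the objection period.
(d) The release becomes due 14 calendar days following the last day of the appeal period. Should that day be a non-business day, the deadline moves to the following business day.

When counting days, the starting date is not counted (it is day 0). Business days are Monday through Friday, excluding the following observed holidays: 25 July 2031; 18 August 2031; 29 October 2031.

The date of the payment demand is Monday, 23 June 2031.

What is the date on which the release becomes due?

The last day of the payment period: 23 June 2031 + 20 days = 13 July 2031.
Adding 52 calendar days to 13 July 2031 gives 3 September 2031, which is the last day of the objection period.
The last day of the appeal period: 20 business days after Wednesday, 3 September 2031, skipping weekends — Sep 4, Sep 5, Sep 8, Sep 9, …, Sep 29, Sep 30, Oct 1 — lands on Wednesday, 1 October 2031.
Adding 14 calendar days to 1 October 2031 gives 15 October 2031, which is the date on which the release becomes due. 15 October 2031 is a Wednesday and is not a listed holiday, so no roll-forward applies.

15 October 2031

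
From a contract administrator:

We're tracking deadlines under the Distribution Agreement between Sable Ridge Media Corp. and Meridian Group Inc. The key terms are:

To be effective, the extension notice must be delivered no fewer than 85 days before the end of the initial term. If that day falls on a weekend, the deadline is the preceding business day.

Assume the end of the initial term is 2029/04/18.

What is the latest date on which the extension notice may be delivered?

Counting back 85 calendar days from 2029/04/18 gives 2029/01/23. That is a Tuesday, so no adjustment is needed.

2029/01/23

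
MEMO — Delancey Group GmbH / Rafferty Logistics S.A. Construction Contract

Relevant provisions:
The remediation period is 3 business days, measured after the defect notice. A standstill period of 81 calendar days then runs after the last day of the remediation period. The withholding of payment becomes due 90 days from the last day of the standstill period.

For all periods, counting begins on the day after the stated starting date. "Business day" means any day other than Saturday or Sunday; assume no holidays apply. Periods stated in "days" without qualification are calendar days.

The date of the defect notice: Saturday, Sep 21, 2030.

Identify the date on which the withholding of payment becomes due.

Mar 15, 2031

The last day of the remediation period: counting 3 business days from Saturday, Sep 21, 2030 (Sep 23, Sep 24, Sep 25, skipping weekends) reaches Wednesday, Sep 25, 2030.
The last day of the standstill period: Sep 25, 2030 + 81 days = Dec 15, 2030.
The date on which the withholding of payment becomes due: Dec 15, 2030 + 90 days = Mar 15, 2031.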